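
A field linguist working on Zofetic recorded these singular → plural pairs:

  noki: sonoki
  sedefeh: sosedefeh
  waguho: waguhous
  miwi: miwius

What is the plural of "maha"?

"maha" begins with m-. The one such stem in the data (miwi → miwius) adds -us, so the same rule applies.
So maha → mahaus.

mahaus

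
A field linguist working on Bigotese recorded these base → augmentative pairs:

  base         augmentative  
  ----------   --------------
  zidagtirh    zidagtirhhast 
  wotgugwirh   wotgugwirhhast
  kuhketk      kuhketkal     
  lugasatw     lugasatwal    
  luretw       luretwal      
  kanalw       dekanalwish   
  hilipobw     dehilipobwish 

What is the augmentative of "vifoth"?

vifothal

"vifoth" has second-to-last letter 't'. The stems whose second-to-last letter is 't' (kuhketk → kuhketkal, lugasatw → lugasatwal, luretw → luretwal) add -al.
So vifoth → vifothal.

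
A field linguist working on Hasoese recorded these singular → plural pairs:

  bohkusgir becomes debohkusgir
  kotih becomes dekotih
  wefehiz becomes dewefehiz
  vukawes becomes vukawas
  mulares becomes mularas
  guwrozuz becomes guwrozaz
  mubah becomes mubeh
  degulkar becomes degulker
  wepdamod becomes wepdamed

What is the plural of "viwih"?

wefehiz and guwrozuz both end in -z yet inflect differently (dewefehiz, guwrozaz), so the final letter is not what conditions the rule; the last vowel is.
"viwih" has last vowel 'i'. The stems whose last vowel is 'i' (bohkusgir → debohkusgir, kotih → dekotih, wefehiz → dewefehiz) add the prefix de-.
The other patterns: stems whose last vowel is 'e' or 'u' change the last vowel to 'a'; stems whose last vowel is 'a' or 'o' change the last vowel to 'e'.
So viwih → deviwih.

deviwih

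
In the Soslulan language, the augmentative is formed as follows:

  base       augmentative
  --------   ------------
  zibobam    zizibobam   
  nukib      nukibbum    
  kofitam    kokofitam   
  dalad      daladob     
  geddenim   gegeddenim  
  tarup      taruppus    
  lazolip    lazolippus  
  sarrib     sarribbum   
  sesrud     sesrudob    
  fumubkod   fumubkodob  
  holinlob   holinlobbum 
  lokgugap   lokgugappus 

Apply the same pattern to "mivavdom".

fumubkod and holinlob both have last vowel 'o' yet inflect differently (fumubkodob, holinlobbum), so the last vowel is not what conditions the rule; the final letter is.
"mivavdom" ends in -m. The stems ending in -m (geddenim → gegeddenim, zibobam → zizibobam, kofitam → kokofitam) repeat the first consonant+vowel as a prefix.
The other patterns: stems ending in -d add -ob; stems ending in -b double the final consonant and add -um; stems ending in -p double the final consonant and add -us.
So mivavdom → mimivavdom.

mimivavdom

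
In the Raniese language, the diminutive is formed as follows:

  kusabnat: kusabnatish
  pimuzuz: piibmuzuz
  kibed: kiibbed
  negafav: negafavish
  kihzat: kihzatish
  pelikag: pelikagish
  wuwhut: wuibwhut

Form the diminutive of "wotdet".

woibtdet

"wotdet" has last vowel 'e'. The one such stem in the data (kibed → kiibbed) inserts -ib- after the first vowel (as do wuwhut, pimuzuz), so the same rule applies.
The other pattern: stems whose last vowel is 'a' add -ish.
So wotdet → woibtdet.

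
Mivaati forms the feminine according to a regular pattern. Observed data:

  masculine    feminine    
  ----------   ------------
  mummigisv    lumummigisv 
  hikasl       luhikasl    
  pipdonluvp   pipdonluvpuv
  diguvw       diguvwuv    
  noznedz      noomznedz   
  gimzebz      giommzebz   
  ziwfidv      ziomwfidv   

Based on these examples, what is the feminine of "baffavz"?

mummigisv and ziwfidv both end in -v yet inflect differently (lumummigisv, ziomwfidv), so the final letter is not what conditions the rule; the second-to-last letter is.
"baffavz" has second-to-last letter 'v'. The stems whose second-to-last letter is 'v' (pipdonluvp → pipdonluvpuv, diguvw → diguvwuv) add -uv.
The other patterns: stems whose second-to-last letter is 's' add the prefix lu-; stems whose second-to-last letter is 'b' or 'd' insert -om- after the first vowel.
So baffavz → baffavzuv.

baffavzuv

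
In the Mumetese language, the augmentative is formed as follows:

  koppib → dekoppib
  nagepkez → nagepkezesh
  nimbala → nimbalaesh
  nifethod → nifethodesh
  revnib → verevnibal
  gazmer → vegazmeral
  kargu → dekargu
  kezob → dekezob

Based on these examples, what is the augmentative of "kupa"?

koppib and revnib both end in -b yet inflect differently (dekoppib, verevnibal), so the final letter is not what conditions the rule; the first letter is.
"kupa" begins with k-. The stems beginning with k- (koppib → dekoppib, kargu → dekargu, kezob → dekezob) add the prefix de-.
So kupa → dekupa.

dekupa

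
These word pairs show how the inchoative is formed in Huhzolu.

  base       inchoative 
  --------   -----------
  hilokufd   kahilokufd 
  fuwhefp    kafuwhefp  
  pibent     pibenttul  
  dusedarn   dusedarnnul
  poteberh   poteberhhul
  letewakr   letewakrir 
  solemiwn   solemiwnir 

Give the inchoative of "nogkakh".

dusedarn and solemiwn both end in -n yet inflect differently (dusedarnnul, solemiwnir), so the final letter is not what conditions the rule; the second-to-last letter is.
"nogkakh" has second-to-last letter 'k'. The one such stem in the data (letewakr → letewakrir) adds -ir, so the same rule applies.
So nogkakh → nogkakhir.

nogkakhir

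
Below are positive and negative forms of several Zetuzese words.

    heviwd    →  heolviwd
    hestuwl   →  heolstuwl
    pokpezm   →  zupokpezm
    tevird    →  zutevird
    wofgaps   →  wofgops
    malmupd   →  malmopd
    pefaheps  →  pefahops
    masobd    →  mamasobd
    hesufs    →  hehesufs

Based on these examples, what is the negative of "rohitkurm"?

"rohitkurm" has second-to-last letter 'r'. The one such stem in the data (tevird → zutevird) adds the prefix zu-, so the same rule applies.
The other patterns: stems whose second-to-last letter is 'w' insert -ol- after the first vowel; stems whose second-to-last letter is 'p' change the last vowel to 'o'; stems whose second-to-last letter is 'b' or 'f' repeat the first consonant+vowel as a prefix.
So rohitkurm → zurohitkurm.

zurohitkurm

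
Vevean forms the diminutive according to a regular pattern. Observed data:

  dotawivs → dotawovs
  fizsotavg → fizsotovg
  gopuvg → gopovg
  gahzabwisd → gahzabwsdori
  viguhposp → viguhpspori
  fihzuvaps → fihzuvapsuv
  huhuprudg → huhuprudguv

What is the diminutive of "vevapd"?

dotawivs and fihzuvaps both end in -s yet inflect differently (dotawovs, fihzuvapsuv), so the final letter is not what conditions the rule; the second-to-last letter is.
"vevapd" has second-to-last letter 'p'. The one such stem in the data (fihzuvaps → fihzuvapsuv) adds -uv, so the same rule applies.
So vevapd → vevapduv.

vevapduv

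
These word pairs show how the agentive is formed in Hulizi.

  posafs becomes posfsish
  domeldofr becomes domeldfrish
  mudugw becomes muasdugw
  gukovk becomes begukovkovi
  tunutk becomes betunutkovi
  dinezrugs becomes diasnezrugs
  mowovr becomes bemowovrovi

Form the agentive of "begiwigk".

beasgiwigk

posafs and dinezrugs both end in -s yet inflect differently (posfsish, diasnezrugs), so the final letter is not what conditions the rule; the second-to-last letter is.
"begiwigk" has second-to-last letter 'g'. The stems whose second-to-last letter is 'g' (mudugw → muasdugw, dinezrugs → diasnezrugs) insert -as- after the first vowel.
So begiwigk → beasgiwigk.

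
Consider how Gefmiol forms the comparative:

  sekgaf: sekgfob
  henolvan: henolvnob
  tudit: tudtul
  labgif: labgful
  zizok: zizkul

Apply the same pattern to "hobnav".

"hobnav" has last vowel 'a'. The stems whose last vowel is 'a' (sekgaf → sekgfob, henolvan → henolvnob) delete the last vowel and add -ob.
The other pattern: stems whose last vowel is 'i' or 'o' delete the last vowel and add -ul.
So hobnav → hobnvob.

hobnvob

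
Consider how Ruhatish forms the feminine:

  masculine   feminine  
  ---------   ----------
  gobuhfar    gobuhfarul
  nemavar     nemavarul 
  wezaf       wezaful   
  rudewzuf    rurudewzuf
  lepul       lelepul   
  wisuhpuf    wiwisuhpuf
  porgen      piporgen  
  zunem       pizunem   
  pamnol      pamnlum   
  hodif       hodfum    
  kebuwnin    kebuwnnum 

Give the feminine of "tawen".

pitawen

"tawen" has last vowel 'e'. The stems whose last vowel is 'e' (porgen → piporgen, zunem → pizunem) add the prefix pi-.
So tawen → pitawen.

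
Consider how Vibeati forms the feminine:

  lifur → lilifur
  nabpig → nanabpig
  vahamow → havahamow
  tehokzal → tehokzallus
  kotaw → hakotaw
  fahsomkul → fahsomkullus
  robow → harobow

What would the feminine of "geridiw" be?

kotaw and tehokzal both have last vowel 'a' yet inflect differently (hakotaw, tehokzallus), so the last vowel is not what conditions the rule; the final letter is.
"geridiw" ends in -w. The stems ending in -w (vahamow → havahamow, robow → harobow, kotaw → hakotaw) add the prefix ha-.
So geridiw → hageridiw.

hageridiw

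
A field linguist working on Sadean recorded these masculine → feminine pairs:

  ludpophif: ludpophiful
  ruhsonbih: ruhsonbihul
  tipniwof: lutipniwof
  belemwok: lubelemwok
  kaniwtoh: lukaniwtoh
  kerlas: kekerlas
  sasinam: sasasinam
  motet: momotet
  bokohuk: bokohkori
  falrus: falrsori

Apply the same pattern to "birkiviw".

ludpophif and tipniwof both end in -f yet inflect differently (ludpophiful, lutipniwof), so the final letter is not what conditions the rule; the last vowel is.
"birkiviw" has last vowel 'i'. The stems whose last vowel is 'i' (ludpophif → ludpophiful, ruhsonbih → ruhsonbihul) add -ul.
The other patterns: stems whose last vowel is 'o' add the prefix lu-; stems whose last vowel is 'a' or 'e' repeat the first consonant+vowel as a prefix; stems whose last vowel is 'u' delete the last vowel and add -ori.
So birkiviw → birkiviwul.

birkiviwul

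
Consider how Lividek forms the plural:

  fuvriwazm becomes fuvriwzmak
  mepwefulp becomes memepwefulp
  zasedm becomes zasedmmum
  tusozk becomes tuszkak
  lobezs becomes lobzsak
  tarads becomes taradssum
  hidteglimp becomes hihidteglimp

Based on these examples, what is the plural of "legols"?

lobezs and tarads both end in -s yet inflect differently (lobzsak, taradssum), so the final letter is not what conditions the rule; the second-to-last letter is.
"legols" has second-to-last letter 'l'. The one such stem in the data (mepwefulp → memepwefulp) repeats the first consonant+vowel as a prefix (as does hidteglimp), so the same rule applies.
So legols → lelegols.

lelegols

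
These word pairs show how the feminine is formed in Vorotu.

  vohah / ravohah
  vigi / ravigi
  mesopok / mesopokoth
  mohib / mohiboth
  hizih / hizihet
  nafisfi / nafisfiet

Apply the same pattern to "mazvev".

vohah and hizih both end in -h yet inflect differently (ravohah, hizihet), so the final letter is not what conditions the rule; the first letter is.
"mazvev" begins with m-. The stems beginning with m- (mesopok → mesopokoth, mohib → mohiboth) add -oth.
The other patterns: stems beginning with v- add the prefix ra-; stems beginning with h- or n- add -et.
So mazvev → mazvevoth.

mazvevoth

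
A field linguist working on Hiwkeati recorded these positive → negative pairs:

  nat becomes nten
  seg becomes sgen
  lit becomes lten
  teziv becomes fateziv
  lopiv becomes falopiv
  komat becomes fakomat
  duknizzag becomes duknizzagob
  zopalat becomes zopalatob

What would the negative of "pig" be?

pgen

nat and komat both end in -t yet inflect differently (nten, fakomat), so the final letter is not what conditions the rule; the number of vowels is.
"pig" has 1 vowel. The stems with 1 vowel (nat → nten, seg → sgen, lit → lten) delete the last vowel and add -en.
So pig → pgen.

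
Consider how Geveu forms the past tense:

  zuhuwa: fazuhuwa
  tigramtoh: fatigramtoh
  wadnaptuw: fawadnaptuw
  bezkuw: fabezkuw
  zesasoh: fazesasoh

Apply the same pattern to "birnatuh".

fabirnatuh

Every pair shown (zuhuwa → fazuhuwa, tigramtoh → fatigramtoh, wadnaptuw → fawadnaptuw, …) follows the same rule: add the prefix fa-.
So birnatuh → fabirnatuh.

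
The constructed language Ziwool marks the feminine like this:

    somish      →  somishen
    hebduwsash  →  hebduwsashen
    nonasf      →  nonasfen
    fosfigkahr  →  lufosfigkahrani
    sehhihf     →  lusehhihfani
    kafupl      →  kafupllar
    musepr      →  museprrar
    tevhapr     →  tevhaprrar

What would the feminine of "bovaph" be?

bovaphhar

nonasf and sehhihf both end in -f yet inflect differently (nonasfen, lusehhihfani), so the final letter is not what conditions the rule; the second-to-last letter is.
"bovaph" has second-to-last letter 'p'. The stems whose second-to-last letter is 'p' (kafupl → kafupllar, musepr → museprrar, tevhapr → tevhaprrar) double the final consonant and add -ar.
The other patterns: stems whose second-to-last letter is 's' add -en; stems whose second-to-last letter is 'h' add lu- … -ani around the stem.
So bovaph → bovaphhar.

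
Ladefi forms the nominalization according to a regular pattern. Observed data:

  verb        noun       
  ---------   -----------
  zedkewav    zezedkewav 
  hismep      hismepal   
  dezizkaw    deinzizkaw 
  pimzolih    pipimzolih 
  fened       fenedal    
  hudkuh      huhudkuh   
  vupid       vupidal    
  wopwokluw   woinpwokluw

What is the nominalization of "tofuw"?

toinfuw

zedkewav and dezizkaw both have last vowel 'a' yet inflect differently (zezedkewav, deinzizkaw), so the last vowel is not what conditions the rule; the final letter is.
"tofuw" ends in -w. The stems ending in -w (dezizkaw → deinzizkaw, wopwokluw → woinpwokluw) insert -in- after the first vowel.
The other patterns: stems ending in -h or -v repeat the first consonant+vowel as a prefix; stems ending in -d or -p add -al.
So tofuw → toinfuw.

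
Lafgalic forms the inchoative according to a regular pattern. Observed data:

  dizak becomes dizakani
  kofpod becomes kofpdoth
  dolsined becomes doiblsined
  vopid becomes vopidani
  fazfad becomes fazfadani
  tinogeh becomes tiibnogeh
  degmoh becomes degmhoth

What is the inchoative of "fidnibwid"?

fidnibwidani

kofpod and dolsined both end in -d yet inflect differently (kofpdoth, doiblsined), so the final letter is not what conditions the rule; the last vowel is.
"fidnibwid" has last vowel 'i'. The one such stem in the data (vopid → vopidani) adds -ani, so the same rule applies.
The other patterns: stems whose last vowel is 'o' delete the last vowel and add -oth; stems whose last vowel is 'e' insert -ib- after the first vowel.
So fidnibwid → fidnibwidani.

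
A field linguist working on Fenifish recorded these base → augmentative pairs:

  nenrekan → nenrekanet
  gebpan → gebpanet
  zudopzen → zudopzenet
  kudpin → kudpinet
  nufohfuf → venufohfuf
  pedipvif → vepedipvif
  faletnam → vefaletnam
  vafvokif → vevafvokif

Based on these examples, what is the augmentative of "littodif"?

velittodif

kudpin and pedipvif both have last vowel 'i' yet inflect differently (kudpinet, vepedipvif), so the last vowel is not what conditions the rule; the final letter is.
"littodif" ends in -f. The stems ending in -f (nufohfuf → venufohfuf, pedipvif → vepedipvif, vafvokif → vevafvokif) add the prefix ve-.
The other pattern: stems ending in -n add -et.
So littodif → velittodif.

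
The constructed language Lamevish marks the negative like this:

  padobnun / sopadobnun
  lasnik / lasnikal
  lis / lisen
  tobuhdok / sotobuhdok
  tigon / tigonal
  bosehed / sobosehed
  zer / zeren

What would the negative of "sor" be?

soren

tigon and padobnun both end in -n yet inflect differently (tigonal, sopadobnun), so the final letter is not what conditions the rule; the number of vowels is.
"sor" has 1 vowel. The stems with 1 vowel (zer → zeren, lis → lisen) add -en.
So sor → soren.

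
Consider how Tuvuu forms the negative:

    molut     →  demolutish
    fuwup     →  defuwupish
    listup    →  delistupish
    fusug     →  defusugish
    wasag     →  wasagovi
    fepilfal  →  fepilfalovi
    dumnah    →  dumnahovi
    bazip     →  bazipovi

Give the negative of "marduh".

fusug and wasag both end in -g yet inflect differently (defusugish, wasagovi), so the final letter is not what conditions the rule; the last vowel is.
"marduh" has last vowel 'u'. The stems whose last vowel is 'u' (molut → demolutish, fuwup → defuwupish, listup → delistupish) add de- … -ish around the stem.
So marduh → demarduhish.

demarduhish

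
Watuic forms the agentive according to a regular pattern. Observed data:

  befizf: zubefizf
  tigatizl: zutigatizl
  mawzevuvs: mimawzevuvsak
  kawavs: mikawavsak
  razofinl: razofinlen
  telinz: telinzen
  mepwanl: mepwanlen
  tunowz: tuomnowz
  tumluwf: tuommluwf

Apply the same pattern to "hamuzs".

tigatizl and razofinl both end in -l yet inflect differently (zutigatizl, razofinlen), so the final letter is not what conditions the rule; the second-to-last letter is.
"hamuzs" has second-to-last letter 'z'. The stems whose second-to-last letter is 'z' (befizf → zubefizf, tigatizl → zutigatizl) add the prefix zu-.
The other patterns: stems whose second-to-last letter is 'v' add mi- … -ak around the stem; stems whose second-to-last letter is 'n' add -en; stems whose second-to-last letter is 'w' insert -om- after the first vowel.
So hamuzs → zuhamuzs.

zuhamuzs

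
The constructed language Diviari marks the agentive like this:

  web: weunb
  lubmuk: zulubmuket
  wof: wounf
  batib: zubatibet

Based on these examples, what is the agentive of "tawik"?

zutawiket

web and batib both end in -b yet inflect differently (weunb, zubatibet), so the final letter is not what conditions the rule; the number of vowels is.
"tawik" has 2 vowels. The stems with 2 vowels (batib → zubatibet, lubmuk → zulubmuket) add zu- … -et around the stem.
So tawik → zutawiket.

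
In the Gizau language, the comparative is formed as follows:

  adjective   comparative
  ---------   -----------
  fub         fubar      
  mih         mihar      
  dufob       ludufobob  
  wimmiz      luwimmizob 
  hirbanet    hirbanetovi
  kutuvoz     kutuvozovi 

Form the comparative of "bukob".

fub and dufob both end in -b yet inflect differently (fubar, ludufobob), so the final letter is not what conditions the rule; the number of vowels is.
"bukob" has 2 vowels. The stems with 2 vowels (dufob → ludufobob, wimmiz → luwimmizob) add lu- … -ob around the stem.
So bukob → lubukobob.

lubukobob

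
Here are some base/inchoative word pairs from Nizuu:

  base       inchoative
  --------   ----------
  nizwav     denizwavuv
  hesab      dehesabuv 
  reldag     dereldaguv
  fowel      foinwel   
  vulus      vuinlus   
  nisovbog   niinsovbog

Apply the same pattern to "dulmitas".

dedulmitasuv

reldag and nisovbog both end in -g yet inflect differently (dereldaguv, niinsovbog), so the final letter is not what conditions the rule; the last vowel is.
"dulmitas" has last vowel 'a'. The stems whose last vowel is 'a' (nizwav → denizwavuv, hesab → dehesabuv, reldag → dereldaguv) add de- … -uv around the stem.
The other pattern: stems whose last vowel is 'e', 'o' or 'u' insert -in- after the first vowel.
So dulmitas → dedulmitasuv.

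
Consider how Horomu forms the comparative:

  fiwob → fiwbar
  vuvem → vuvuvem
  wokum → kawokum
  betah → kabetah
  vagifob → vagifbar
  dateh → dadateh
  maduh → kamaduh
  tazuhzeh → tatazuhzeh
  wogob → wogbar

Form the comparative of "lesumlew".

dateh and maduh both end in -h yet inflect differently (dadateh, kamaduh), so the final letter is not what conditions the rule; the last vowel is.
"lesumlew" has last vowel 'e'. The stems whose last vowel is 'e' (dateh → dadateh, vuvem → vuvuvem, tazuhzeh → tatazuhzeh) repeat the first consonant+vowel as a prefix.
The other patterns: stems whose last vowel is 'o' delete the last vowel and add -ar; stems whose last vowel is 'a' or 'u' add the prefix ka-.
So lesumlew → lelesumlew.

lelesumlew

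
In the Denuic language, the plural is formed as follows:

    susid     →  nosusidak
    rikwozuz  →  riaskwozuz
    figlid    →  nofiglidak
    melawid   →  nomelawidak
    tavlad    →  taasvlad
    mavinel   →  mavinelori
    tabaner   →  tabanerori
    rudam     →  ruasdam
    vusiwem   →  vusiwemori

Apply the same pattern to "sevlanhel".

sevlanhelori

"sevlanhel" has last vowel 'e'. The stems whose last vowel is 'e' (tabaner → tabanerori, vusiwem → vusiwemori, mavinel → mavinelori) add -ori.
The other patterns: stems whose last vowel is 'i' add no- … -ak around the stem; stems whose last vowel is 'a' or 'u' insert -as- after the first vowel.
So sevlanhel → sevlanhelori.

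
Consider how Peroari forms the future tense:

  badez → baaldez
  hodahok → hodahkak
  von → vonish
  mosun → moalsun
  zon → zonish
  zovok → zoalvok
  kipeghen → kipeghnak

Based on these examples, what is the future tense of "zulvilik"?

"zulvilik" has 3 vowels. The stems with 3 vowels (hodahok → hodahkak, kipeghen → kipeghnak) delete the last vowel and add -ak.
The other patterns: stems with 1 vowel add -ish; stems with 2 vowels insert -al- after the first vowel.
So zulvilik → zulvilkak.

zulvilkak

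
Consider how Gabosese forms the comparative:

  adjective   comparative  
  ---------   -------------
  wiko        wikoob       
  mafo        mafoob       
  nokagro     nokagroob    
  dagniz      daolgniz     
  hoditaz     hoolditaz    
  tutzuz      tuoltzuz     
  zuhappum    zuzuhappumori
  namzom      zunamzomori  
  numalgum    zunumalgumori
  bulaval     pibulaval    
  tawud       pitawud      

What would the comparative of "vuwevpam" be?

tutzuz and zuhappum both have last vowel 'u' yet inflect differently (tuoltzuz, zuzuhappumori), so the last vowel is not what conditions the rule; the final letter is.
"vuwevpam" ends in -m. The stems ending in -m (zuhappum → zuzuhappumori, namzom → zunamzomori, numalgum → zunumalgumori) add zu- … -ori around the stem.
The other patterns: stems ending in -o add -ob; stems ending in -z insert -ol- after the first vowel; stems ending in -d or -l add the prefix pi-.
So vuwevpam → zuvuwevpamori.

zuvuwevpamori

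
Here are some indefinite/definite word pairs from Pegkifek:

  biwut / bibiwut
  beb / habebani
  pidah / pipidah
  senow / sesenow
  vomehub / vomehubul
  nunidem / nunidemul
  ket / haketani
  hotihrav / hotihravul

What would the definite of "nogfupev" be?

"nogfupev" has 3 vowels. The stems with 3 vowels (nunidem → nunidemul, vomehub → vomehubul, hotihrav → hotihravul) add -ul.
So nogfupev → nogfupevul.

nogfupevul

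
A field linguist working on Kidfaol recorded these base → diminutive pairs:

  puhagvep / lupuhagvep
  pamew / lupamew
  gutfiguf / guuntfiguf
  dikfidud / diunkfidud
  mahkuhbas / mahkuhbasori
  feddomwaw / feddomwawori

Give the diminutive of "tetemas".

pamew and feddomwaw both end in -w yet inflect differently (lupamew, feddomwawori), so the final letter is not what conditions the rule; the last vowel is.
"tetemas" has last vowel 'a'. The stems whose last vowel is 'a' (mahkuhbas → mahkuhbasori, feddomwaw → feddomwawori) add -ori.
The other patterns: stems whose last vowel is 'e' add the prefix lu-; stems whose last vowel is 'u' insert -un- after the first vowel.
So tetemas → tetemasori.

tetemasori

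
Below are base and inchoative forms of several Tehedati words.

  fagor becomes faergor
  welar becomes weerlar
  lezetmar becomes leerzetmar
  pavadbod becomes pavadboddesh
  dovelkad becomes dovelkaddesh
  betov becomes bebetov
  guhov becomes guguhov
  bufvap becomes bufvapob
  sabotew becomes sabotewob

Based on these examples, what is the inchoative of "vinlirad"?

fagor and pavadbod both have last vowel 'o' yet inflect differently (faergor, pavadboddesh), so the last vowel is not what conditions the rule; the final letter is.
"vinlirad" ends in -d. The stems ending in -d (pavadbod → pavadboddesh, dovelkad → dovelkaddesh) double the final consonant and add -esh.
So vinlirad → vinliraddesh.

vinliraddesh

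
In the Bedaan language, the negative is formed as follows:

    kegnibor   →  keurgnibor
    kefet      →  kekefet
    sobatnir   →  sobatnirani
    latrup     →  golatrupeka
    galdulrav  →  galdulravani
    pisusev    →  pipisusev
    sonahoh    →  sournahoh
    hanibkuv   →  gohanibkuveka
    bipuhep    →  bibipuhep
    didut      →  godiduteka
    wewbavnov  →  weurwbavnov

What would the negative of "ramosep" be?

wewbavnov and pisusev both end in -v yet inflect differently (weurwbavnov, pipisusev), so the final letter is not what conditions the rule; the last vowel is.
"ramosep" has last vowel 'e'. The stems whose last vowel is 'e' (kefet → kekefet, pisusev → pipisusev, bipuhep → bibipuhep) repeat the first consonant+vowel as a prefix.
The other patterns: stems whose last vowel is 'o' insert -ur- after the first vowel; stems whose last vowel is 'u' add go- … -eka around the stem; stems whose last vowel is 'a' or 'i' add -ani.
So ramosep → raramosep.

raramosep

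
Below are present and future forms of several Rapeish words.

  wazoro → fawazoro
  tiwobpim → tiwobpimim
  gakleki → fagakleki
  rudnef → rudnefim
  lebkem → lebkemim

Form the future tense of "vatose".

favatose

gakleki and tiwobpim both have last vowel 'i' yet inflect differently (fagakleki, tiwobpimim), so the last vowel is not what conditions the rule; whether the stem ends in a vowel or a consonant is.
"vatose" ends in a vowel. The stems ending in a vowel (wazoro → fawazoro, gakleki → fagakleki) add the prefix fa-.
So vatose → favatose.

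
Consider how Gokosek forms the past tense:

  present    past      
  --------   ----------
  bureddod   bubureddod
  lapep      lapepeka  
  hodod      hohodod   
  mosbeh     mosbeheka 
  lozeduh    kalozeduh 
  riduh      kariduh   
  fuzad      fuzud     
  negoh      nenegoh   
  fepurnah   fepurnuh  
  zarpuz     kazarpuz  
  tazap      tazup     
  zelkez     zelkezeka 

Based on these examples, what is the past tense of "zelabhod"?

negoh and riduh both end in -h yet inflect differently (nenegoh, kariduh), so the final letter is not what conditions the rule; the last vowel is.
"zelabhod" has last vowel 'o'. The stems whose last vowel is 'o' (negoh → nenegoh, hodod → hohodod, bureddod → bubureddod) repeat the first consonant+vowel as a prefix.
The other patterns: stems whose last vowel is 'u' add the prefix ka-; stems whose last vowel is 'e' add -eka; stems whose last vowel is 'a' change the last vowel to 'u'.
So zelabhod → zezelabhod.

zezelabhod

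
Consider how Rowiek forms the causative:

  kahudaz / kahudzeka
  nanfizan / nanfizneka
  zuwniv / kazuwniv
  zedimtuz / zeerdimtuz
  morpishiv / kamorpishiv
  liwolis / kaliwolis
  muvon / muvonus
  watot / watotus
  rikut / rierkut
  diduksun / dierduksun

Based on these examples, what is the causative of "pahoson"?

muvon and nanfizan both end in -n yet inflect differently (muvonus, nanfizneka), so the final letter is not what conditions the rule; the last vowel is.
"pahoson" has last vowel 'o'. The stems whose last vowel is 'o' (muvon → muvonus, watot → watotus) add -us.
The other patterns: stems whose last vowel is 'a' delete the last vowel and add -eka; stems whose last vowel is 'i' add the prefix ka-; stems whose last vowel is 'u' insert -er- after the first vowel.
So pahoson → pahosonus.

pahosonus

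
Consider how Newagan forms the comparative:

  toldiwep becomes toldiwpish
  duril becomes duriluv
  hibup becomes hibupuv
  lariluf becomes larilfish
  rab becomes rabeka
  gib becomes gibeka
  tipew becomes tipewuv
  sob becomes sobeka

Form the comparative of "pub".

hibup and toldiwep both end in -p yet inflect differently (hibupuv, toldiwpish), so the final letter is not what conditions the rule; the number of vowels is.
"pub" has 1 vowel. The stems with 1 vowel (sob → sobeka, gib → gibeka, rab → rabeka) add -eka.
The other patterns: stems with 2 vowels add -uv; stems with 3 vowels delete the last vowel and add -ish.
So pub → pubeka.

pubeka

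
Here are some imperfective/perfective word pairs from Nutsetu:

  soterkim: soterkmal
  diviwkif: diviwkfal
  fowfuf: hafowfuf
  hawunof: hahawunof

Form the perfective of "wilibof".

hawilibof

diviwkif and fowfuf both end in -f yet inflect differently (diviwkfal, hafowfuf), so the final letter is not what conditions the rule; the last vowel is.
"wilibof" has last vowel 'o'. The one such stem in the data (hawunof → hahawunof) adds the prefix ha-, so the same rule applies.
The other pattern: stems whose last vowel is 'i' delete the last vowel and add -al.
So wilibof → hawilibof.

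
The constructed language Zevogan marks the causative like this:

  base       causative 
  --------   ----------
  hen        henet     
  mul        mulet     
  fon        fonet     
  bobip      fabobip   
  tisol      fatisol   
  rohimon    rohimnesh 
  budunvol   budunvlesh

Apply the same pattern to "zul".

"zul" has 1 vowel. The stems with 1 vowel (hen → henet, mul → mulet, fon → fonet) add -et.
So zul → zulet.

zulet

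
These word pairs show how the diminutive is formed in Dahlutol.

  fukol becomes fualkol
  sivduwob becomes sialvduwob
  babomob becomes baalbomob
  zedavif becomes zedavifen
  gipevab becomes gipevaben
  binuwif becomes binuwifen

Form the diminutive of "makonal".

sivduwob and gipevab both end in -b yet inflect differently (sialvduwob, gipevaben), so the final letter is not what conditions the rule; the last vowel is.
"makonal" has last vowel 'a'. The one such stem in the data (gipevab → gipevaben) adds -en, so the same rule applies.
So makonal → makonalen.

makonalen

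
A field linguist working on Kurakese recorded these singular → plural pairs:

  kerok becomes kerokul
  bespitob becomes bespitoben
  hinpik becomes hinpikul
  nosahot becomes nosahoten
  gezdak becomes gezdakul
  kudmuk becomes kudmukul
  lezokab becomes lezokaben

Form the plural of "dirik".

kerok and bespitob both have last vowel 'o' yet inflect differently (kerokul, bespitoben), so the last vowel is not what conditions the rule; the final letter is.
"dirik" ends in -k. The stems ending in -k (gezdak → gezdakul, kudmuk → kudmukul, kerok → kerokul) add -ul.
The other pattern: stems ending in -b or -t add -en.
So dirik → dirikul.

dirikul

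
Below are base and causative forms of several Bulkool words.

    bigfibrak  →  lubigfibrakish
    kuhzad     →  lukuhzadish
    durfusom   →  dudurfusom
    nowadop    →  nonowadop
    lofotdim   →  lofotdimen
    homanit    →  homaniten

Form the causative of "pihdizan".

lupihdizanish

"pihdizan" has last vowel 'a'. The stems whose last vowel is 'a' (bigfibrak → lubigfibrakish, kuhzad → lukuhzadish) add lu- … -ish around the stem.
So pihdizan → lupihdizanish.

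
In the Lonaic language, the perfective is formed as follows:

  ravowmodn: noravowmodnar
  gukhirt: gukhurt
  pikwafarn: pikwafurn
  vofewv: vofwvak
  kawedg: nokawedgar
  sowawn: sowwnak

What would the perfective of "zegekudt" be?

sowawn and pikwafarn both end in -n yet inflect differently (sowwnak, pikwafurn), so the final letter is not what conditions the rule; the second-to-last letter is.
"zegekudt" has second-to-last letter 'd'. The stems whose second-to-last letter is 'd' (kawedg → nokawedgar, ravowmodn → noravowmodnar) add no- … -ar around the stem.
So zegekudt → nozegekudtar.

nozegekudtar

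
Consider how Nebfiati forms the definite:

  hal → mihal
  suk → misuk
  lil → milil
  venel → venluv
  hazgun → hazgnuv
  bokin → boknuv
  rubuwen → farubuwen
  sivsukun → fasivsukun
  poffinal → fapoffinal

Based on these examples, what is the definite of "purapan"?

fapurapan

hal and venel both end in -l yet inflect differently (mihal, venluv), so the final letter is not what conditions the rule; the number of vowels is.
"purapan" has 3 vowels. The stems with 3 vowels (rubuwen → farubuwen, sivsukun → fasivsukun, poffinal → fapoffinal) add the prefix fa-.
The other patterns: stems with 1 vowel add the prefix mi-; stems with 2 vowels delete the last vowel and add -uv.
So purapan → fapurapan.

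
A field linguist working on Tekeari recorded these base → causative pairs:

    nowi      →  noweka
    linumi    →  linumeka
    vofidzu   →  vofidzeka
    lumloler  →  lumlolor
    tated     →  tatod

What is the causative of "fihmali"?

fihmaleka

"fihmali" ends in a vowel. The stems ending in a vowel (nowi → noweka, linumi → linumeka, vofidzu → vofidzeka) drop the final letter and add -eka.
So fihmali → fihmaleka.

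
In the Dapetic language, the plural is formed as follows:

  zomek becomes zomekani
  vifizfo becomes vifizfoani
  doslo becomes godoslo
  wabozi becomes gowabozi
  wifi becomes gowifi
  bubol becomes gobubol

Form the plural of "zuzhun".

zuzhunani

vifizfo and doslo both end in -o yet inflect differently (vifizfoani, godoslo), so the final letter is not what conditions the rule; the first letter is.
"zuzhun" begins with z-. The one such stem in the data (zomek → zomekani) adds -ani, so the same rule applies.
So zuzhun → zuzhunani.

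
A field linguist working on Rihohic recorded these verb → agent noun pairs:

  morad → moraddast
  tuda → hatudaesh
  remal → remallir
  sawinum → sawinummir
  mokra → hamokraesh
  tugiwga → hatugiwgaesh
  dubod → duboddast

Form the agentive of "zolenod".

"zolenod" ends in -d. The stems ending in -d (dubod → duboddast, morad → moraddast) double the final consonant and add -ast.
So zolenod → zolenoddast.

zolenoddast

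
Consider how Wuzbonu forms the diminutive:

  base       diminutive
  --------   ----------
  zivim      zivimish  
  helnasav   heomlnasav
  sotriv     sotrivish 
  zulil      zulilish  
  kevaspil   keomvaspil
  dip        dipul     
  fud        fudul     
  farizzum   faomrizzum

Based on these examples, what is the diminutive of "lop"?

"lop" has 1 vowel. The stems with 1 vowel (dip → dipul, fud → fudul) add -ul.
So lop → lopul.

lopul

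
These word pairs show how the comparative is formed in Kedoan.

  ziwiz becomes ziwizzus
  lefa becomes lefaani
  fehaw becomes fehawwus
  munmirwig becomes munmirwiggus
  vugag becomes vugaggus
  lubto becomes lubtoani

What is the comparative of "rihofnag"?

"rihofnag" ends in a consonant. The stems ending in a consonant (vugag → vugaggus, ziwiz → ziwizzus, munmirwig → munmirwiggus) double the final consonant and add -us.
So rihofnag → rihofnaggus.

rihofnaggus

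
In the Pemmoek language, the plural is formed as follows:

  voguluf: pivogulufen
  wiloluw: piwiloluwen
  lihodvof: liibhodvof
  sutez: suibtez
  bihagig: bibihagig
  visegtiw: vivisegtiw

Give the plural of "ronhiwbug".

pironhiwbugen

"ronhiwbug" has last vowel 'u'. The stems whose last vowel is 'u' (voguluf → pivogulufen, wiloluw → piwiloluwen) add pi- … -en around the stem.
So ronhiwbug → pironhiwbugen.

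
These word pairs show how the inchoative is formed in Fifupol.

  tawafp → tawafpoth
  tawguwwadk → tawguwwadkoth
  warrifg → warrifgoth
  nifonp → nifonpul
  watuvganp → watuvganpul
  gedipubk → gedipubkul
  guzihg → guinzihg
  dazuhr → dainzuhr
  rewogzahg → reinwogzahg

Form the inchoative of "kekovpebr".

kekovpebrul

tawafp and nifonp both end in -p yet inflect differently (tawafpoth, nifonpul), so the final letter is not what conditions the rule; the second-to-last letter is.
"kekovpebr" has second-to-last letter 'b'. The one such stem in the data (gedipubk → gedipubkul) adds -ul, so the same rule applies.
The other patterns: stems whose second-to-last letter is 'd' or 'f' add -oth; stems whose second-to-last letter is 'h' insert -in- after the first vowel.
So kekovpebr → kekovpebrul.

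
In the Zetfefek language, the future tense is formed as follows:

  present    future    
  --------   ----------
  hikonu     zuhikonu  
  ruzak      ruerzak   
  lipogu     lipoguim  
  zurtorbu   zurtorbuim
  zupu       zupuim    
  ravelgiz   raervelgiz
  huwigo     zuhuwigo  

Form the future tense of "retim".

reertim

hikonu and zurtorbu both end in -u yet inflect differently (zuhikonu, zurtorbuim), so the final letter is not what conditions the rule; the first letter is.
"retim" begins with r-. The stems beginning with r- (ravelgiz → raervelgiz, ruzak → ruerzak) insert -er- after the first vowel.
The other patterns: stems beginning with h- add the prefix zu-; stems beginning with l- or z- add -im.
So retim → reertim.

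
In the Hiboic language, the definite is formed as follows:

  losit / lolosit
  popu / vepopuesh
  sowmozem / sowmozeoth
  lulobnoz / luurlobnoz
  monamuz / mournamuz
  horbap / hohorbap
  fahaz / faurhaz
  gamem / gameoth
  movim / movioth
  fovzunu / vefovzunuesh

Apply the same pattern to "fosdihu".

"fosdihu" ends in -u. The stems ending in -u (fovzunu → vefovzunuesh, popu → vepopuesh) add ve- … -esh around the stem.
So fosdihu → vefosdihuesh.

vefosdihuesh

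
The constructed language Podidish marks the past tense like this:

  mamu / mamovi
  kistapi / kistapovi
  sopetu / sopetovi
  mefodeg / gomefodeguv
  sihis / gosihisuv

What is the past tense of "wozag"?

gowozaguv

kistapi and sihis both have last vowel 'i' yet inflect differently (kistapovi, gosihisuv), so the last vowel is not what conditions the rule; whether the stem ends in a vowel or a consonant is.
"wozag" ends in a consonant. The stems ending in a consonant (mefodeg → gomefodeguv, sihis → gosihisuv) add go- … -uv around the stem.
So wozag → gowozaguv.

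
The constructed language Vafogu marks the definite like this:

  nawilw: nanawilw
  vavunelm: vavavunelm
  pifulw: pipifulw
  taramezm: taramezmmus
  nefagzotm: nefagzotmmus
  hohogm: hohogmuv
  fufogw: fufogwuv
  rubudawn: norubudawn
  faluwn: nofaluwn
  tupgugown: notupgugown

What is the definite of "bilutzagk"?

vavunelm and taramezm both end in -m yet inflect differently (vavavunelm, taramezmmus), so the final letter is not what conditions the rule; the second-to-last letter is.
"bilutzagk" has second-to-last letter 'g'. The stems whose second-to-last letter is 'g' (hohogm → hohogmuv, fufogw → fufogwuv) add -uv.
So bilutzagk → bilutzagkuv.

bilutzagkuv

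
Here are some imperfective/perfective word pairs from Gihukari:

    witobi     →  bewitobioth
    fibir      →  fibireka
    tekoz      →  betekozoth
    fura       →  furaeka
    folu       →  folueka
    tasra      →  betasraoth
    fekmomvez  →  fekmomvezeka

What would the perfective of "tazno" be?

fura and tasra both end in -a yet inflect differently (furaeka, betasraoth), so the final letter is not what conditions the rule; the first letter is.
"tazno" begins with t-. The stems beginning with t- (tasra → betasraoth, tekoz → betekozoth) add be- … -oth around the stem.
So tazno → betaznooth.

betaznooth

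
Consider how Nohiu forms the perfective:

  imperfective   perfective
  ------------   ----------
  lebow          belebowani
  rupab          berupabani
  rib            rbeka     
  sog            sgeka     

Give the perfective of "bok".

"bok" has 1 vowel. The stems with 1 vowel (rib → rbeka, sog → sgeka) delete the last vowel and add -eka.
The other pattern: stems with 2 vowels add be- … -ani around the stem.
So bok → bkeka.

bkeka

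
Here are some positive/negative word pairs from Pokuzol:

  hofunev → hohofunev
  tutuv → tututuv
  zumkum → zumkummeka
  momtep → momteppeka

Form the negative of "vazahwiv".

vavazahwiv

tutuv and zumkum both have last vowel 'u' yet inflect differently (tututuv, zumkummeka), so the last vowel is not what conditions the rule; the final letter is.
"vazahwiv" ends in -v. The stems ending in -v (hofunev → hohofunev, tutuv → tututuv) repeat the first consonant+vowel as a prefix.
So vazahwiv → vavazahwiv.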